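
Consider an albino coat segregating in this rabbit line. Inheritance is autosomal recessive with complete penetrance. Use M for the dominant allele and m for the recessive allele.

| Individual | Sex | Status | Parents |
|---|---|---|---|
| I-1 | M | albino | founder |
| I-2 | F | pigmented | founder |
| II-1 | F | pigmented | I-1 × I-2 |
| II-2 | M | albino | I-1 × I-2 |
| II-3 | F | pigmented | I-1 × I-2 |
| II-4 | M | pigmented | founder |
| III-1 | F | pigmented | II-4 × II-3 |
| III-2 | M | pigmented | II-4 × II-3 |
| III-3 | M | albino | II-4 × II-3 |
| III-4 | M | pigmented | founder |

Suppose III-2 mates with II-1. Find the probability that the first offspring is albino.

1/6

II-4 is pigmented so carries M and passed m to III-3 (mm), so II-4 is Mm.
II-3 is pigmented so carries M and received m from I-1 (mm), so II-3 is Mm.
III-2 is a pigmented offspring of II-4 (Mm) × II-3 (Mm), whose cross gives 1/4 MM : 1/2 Mm : 1/4 mm; conditioning on being pigmented, III-2 is MM with probability 1/3, Mm with probability 2/3.
II-1 is pigmented so carries M and received m from I-1 (mm), so II-1 is Mm.
Summing over parental genotype combinations, P(offspring is albino) = 2/3·1/4 = 1/6.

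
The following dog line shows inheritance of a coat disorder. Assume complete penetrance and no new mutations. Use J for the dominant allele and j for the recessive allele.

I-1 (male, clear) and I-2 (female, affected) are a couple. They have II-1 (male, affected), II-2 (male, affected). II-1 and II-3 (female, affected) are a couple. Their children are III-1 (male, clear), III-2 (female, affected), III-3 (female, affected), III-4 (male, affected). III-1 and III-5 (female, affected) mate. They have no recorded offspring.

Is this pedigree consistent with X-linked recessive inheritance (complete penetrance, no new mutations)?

Under X-linked recessive, III-1 (clear, male) cannot arise from II-1 (affected) × II-3 (affected).

No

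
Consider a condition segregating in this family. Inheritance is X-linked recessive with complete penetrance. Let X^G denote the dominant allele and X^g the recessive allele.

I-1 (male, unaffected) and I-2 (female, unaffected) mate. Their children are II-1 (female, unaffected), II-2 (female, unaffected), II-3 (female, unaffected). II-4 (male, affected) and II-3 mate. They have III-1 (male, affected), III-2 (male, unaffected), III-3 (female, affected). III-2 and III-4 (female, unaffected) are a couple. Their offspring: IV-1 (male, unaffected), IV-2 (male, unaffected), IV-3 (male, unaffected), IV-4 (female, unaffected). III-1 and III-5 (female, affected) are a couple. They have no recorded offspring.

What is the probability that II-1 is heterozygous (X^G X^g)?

1/2

I-1 is unaffected, so I-1 is X^G Y.
I-2 is unaffected so carries G and passed g to II-3 (X^G X^g, whose G came from I-1), so I-2 is X^G X^g.
Their cross gives offspring ratios 1/2 X^G X^G : 1/2 X^G X^g. Conditioning on II-1 being unaffected, P(X^G X^g) = 1/2 / 1 = 1/2.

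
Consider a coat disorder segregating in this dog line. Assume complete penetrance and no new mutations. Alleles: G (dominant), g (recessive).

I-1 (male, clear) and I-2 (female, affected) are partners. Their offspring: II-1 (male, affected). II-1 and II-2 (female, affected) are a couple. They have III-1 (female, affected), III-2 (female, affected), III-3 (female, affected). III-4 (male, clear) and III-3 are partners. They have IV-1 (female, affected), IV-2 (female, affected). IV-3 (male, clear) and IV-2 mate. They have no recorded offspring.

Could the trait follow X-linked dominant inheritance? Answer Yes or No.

Yes

A consistent assignment under X-linked dominant exists: I-1 X^g Y, I-2 X^G X^G, II-1 X^G Y, II-2 X^G X^G, III-1 X^G X^G, III-2 X^G X^G, III-3 X^G X^G, III-4 X^g Y, IV-1 X^G X^g, IV-2 X^G X^g, IV-3 X^g Y.
In this assignment every recorded phenotype matches its genotype and every non-founder's genotype is obtainable from its parents' genotypes, so the pedigree is consistent.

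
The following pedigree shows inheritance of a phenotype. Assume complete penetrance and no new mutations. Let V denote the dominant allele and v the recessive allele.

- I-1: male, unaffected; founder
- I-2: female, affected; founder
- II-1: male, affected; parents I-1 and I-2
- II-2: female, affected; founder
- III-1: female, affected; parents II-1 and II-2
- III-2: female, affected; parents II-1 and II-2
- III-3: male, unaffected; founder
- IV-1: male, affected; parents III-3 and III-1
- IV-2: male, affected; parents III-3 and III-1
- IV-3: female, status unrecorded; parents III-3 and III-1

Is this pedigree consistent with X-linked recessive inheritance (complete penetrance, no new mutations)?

Yes

A consistent assignment under X-linked recessive exists: I-1 X^V Y, I-2 X^v X^v, II-1 X^v Y, II-2 X^v X^v, III-1 X^v X^v, III-2 X^v X^v, III-3 X^V Y, IV-1 X^v Y, IV-2 X^v Y, IV-3 X^V X^v.
In this assignment every recorded phenotype matches its genotype and every non-founder's genotype is obtainable from its parents' genotypes, so the pedigree is consistent.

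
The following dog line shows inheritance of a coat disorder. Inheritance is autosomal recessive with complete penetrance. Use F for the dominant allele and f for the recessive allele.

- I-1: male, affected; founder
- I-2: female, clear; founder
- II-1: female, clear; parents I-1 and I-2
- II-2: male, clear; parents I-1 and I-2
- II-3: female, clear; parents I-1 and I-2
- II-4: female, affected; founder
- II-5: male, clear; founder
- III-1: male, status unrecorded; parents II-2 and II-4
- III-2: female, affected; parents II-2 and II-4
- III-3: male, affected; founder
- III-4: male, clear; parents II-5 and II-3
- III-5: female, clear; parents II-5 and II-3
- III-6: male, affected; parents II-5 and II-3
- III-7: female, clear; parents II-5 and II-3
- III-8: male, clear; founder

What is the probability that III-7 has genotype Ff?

II-5 is clear so carries F and passed f to III-6 (ff), so II-5 is Ff.
II-3 is clear so carries F and received f from I-1 (ff), so II-3 is Ff.
Their cross gives offspring ratios 1/4 FF : 1/2 Ff : 1/4 ff. Conditioning on III-7 being clear, P(Ff) = 1/2 / 3/4 = 2/3.

2/3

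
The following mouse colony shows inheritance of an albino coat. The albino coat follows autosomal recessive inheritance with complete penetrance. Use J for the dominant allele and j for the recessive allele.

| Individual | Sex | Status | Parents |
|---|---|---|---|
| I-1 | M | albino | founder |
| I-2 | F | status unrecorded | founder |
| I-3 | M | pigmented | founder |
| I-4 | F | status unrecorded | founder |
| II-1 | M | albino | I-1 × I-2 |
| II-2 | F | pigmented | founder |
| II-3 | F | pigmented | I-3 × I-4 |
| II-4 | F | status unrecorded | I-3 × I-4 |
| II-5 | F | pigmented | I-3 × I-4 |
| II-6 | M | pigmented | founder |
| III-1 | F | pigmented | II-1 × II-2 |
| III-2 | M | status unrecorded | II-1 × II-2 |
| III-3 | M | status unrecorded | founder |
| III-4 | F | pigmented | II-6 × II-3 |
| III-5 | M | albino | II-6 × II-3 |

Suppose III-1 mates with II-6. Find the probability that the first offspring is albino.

1/4

III-1 is pigmented so carries J and received j from II-1 (jj), so III-1 is Jj.
II-6 is pigmented so carries J and passed j to III-5 (jj), so II-6 is Jj.
The cross gives 1/4 JJ : 1/2 Jj : 1/4 jj, so P(offspring is albino) = 1/4.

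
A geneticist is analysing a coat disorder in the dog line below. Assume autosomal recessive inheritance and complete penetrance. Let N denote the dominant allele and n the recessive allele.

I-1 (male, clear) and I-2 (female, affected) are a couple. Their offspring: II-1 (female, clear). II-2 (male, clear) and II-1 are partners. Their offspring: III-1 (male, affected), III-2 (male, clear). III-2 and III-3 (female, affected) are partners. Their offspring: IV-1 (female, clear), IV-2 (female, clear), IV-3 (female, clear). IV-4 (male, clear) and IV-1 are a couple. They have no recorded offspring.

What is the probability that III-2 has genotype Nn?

1/5

II-2 is clear so carries N and passed n to III-1 (nn), so II-2 is Nn.
II-1 is clear so carries N and received n from I-2 (nn), so II-1 is Nn.
Their cross gives offspring ratios 1/4 NN : 1/2 Nn : 1/4 nn. Conditioning on III-2 being clear, P(Nn) = 1/2 / 3/4 = 2/3 before taking III-2's own offspring into account.
III-3 is affected, so III-3 is nn.
Now use III-2's offspring. Probability of each recorded status — clear daughter IV-1: 1/2 if III-2 is Nn, 1 if NN; clear daughter IV-2: 1/2 if III-2 is Nn, 1 if NN; clear daughter IV-3: 1/2 if III-2 is Nn, 1 if NN.
Bayes: P(Nn) = 2/3·1/8 / (2/3·1/8 + 1/3·1) = 1/5.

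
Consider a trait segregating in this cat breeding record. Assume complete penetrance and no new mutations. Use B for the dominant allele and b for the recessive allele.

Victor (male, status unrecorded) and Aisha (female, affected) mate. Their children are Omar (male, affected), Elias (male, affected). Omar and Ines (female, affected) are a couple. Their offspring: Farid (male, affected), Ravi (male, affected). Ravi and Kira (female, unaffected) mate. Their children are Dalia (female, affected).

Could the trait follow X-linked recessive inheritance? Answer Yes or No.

A consistent assignment under X-linked recessive exists: Victor X^B Y, Aisha X^b X^b, Omar X^b Y, Elias X^b Y, Ines X^b X^b, Farid X^b Y, Ravi X^b Y, Kira X^B X^b, Dalia X^b X^b.
In this assignment every recorded phenotype matches its genotype and every non-founder's genotype is obtainable from its parents' genotypes, so the pedigree is consistent.

Yes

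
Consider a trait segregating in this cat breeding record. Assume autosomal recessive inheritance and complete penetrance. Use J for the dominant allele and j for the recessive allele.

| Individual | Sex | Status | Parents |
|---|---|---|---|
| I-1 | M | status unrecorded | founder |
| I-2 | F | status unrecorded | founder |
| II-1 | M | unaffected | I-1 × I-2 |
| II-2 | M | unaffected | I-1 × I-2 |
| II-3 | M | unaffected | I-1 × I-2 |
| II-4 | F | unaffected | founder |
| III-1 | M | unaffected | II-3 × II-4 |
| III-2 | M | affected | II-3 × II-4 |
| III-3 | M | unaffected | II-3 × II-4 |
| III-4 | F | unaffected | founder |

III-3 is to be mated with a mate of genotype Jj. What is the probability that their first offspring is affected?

1/6

II-3 is unaffected so carries J and passed j to III-2 (jj), so II-3 is Jj.
II-4 is unaffected so carries J and passed j to III-2 (jj), so II-4 is Jj.
III-3 is an unaffected offspring of II-3 (Jj) × II-4 (Jj), whose cross gives 1/4 JJ : 1/2 Jj : 1/4 jj; conditioning on being unaffected, III-3 is JJ with probability 1/3, Jj with probability 2/3.
Summing over parental genotype combinations, P(offspring is affected) = 2/3·1/4 = 1/6.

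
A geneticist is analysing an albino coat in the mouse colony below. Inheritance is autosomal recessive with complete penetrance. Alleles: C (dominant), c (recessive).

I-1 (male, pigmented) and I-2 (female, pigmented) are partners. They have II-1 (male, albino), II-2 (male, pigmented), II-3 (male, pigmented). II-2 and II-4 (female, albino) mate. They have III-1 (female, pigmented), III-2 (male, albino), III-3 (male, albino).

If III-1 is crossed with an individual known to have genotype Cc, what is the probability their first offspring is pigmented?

3/4

III-1 is pigmented so carries C and received c from II-4 (cc), so III-1 is Cc.
The cross gives 1/4 CC : 1/2 Cc : 1/4 cc, so P(offspring is pigmented) = 3/4.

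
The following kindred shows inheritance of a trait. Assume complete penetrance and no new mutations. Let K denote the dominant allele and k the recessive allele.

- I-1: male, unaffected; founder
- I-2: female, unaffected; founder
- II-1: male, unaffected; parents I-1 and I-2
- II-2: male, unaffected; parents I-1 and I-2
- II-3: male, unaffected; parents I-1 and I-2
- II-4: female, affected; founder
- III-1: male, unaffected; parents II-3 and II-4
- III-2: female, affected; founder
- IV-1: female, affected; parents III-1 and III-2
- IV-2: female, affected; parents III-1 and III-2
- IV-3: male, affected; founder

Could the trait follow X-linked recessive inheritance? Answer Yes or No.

Under X-linked recessive, III-1 (unaffected, male) cannot arise from II-3 (unaffected) × II-4 (affected).

No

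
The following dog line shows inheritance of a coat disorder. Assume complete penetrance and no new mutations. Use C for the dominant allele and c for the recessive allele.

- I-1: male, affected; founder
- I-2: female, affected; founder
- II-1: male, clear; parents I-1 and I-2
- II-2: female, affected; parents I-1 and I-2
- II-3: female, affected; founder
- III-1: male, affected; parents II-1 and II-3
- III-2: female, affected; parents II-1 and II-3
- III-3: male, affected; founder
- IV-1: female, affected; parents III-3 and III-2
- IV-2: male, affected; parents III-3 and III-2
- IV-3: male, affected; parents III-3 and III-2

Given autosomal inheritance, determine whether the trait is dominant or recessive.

dominant

I-1 and I-2 are both affected yet have a clear child II-1. Under a recessive model two affected parents are homozygous and every child would be affected, so the trait cannot be recessive.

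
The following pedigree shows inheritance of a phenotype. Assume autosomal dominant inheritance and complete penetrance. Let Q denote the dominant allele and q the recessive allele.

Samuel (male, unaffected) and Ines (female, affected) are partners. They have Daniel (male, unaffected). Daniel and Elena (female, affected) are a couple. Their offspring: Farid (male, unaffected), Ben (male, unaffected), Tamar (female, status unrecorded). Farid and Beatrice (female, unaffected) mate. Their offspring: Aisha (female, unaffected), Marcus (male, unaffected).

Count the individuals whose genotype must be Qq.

2

Obligate heterozygotes: Ines is affected so carries Q and passed q to Daniel (qq), so Ines is Qq; Elena is affected so carries Q and passed q to Farid (qq), so Elena is Qq.
Every other individual is either homozygous by phenotype or has at least one consistent homozygous assignment, so the count is 2.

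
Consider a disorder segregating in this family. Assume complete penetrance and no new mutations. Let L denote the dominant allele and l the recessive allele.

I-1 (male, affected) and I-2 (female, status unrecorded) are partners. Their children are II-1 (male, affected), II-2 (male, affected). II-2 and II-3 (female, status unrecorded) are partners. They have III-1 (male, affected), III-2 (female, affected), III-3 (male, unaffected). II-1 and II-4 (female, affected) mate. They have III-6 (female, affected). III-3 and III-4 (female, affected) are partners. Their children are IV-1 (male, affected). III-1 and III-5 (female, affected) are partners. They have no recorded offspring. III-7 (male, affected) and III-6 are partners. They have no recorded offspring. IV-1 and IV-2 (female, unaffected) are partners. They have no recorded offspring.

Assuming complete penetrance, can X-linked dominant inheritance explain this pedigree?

Yes

A consistent assignment under X-linked dominant exists: I-1 X^L Y, I-2 X^L X^L, II-1 X^L Y, II-2 X^L Y, II-3 X^L X^l, II-4 X^L X^L, III-1 X^L Y, III-2 X^L X^L, III-3 X^l Y, III-4 X^L X^L, III-5 X^L X^L, III-6 X^L X^L, III-7 X^L Y, IV-1 X^L Y, IV-2 X^l X^l.
In this assignment every recorded phenotype matches its genotype and every non-founder's genotype is obtainable from its parents' genotypes, so the pedigree is consistent.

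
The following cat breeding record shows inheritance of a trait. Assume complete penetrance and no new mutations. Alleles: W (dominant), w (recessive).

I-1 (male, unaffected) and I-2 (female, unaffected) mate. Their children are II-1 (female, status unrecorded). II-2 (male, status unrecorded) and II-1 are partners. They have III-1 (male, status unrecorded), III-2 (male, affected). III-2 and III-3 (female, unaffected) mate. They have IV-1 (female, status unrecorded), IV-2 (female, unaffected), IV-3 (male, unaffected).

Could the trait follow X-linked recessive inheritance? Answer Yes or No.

Yes

A consistent assignment under X-linked recessive exists: I-1 X^W Y, I-2 X^W X^w, II-1 X^W X^w, II-2 X^W Y, III-1 X^W Y, III-2 X^w Y, III-3 X^W X^W, IV-1 X^W X^w, IV-2 X^W X^w, IV-3 X^W Y.
In this assignment every recorded phenotype matches its genotype and every non-founder's genotype is obtainable from its parents' genotypes, so the pedigree is consistent.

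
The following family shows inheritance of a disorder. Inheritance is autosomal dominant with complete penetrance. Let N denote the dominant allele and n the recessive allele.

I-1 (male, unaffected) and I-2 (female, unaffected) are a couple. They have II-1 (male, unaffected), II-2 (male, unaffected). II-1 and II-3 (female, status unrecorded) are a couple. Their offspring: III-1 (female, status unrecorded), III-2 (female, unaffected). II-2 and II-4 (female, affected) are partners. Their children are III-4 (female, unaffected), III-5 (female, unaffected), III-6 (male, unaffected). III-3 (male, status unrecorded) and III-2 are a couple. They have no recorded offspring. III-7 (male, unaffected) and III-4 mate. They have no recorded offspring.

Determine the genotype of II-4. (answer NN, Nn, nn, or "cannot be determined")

Nn

From phenotype alone, II-4 is NN or Nn.
II-4 is affected so carries N and passed n to III-4 (nn), so II-4 is Nn.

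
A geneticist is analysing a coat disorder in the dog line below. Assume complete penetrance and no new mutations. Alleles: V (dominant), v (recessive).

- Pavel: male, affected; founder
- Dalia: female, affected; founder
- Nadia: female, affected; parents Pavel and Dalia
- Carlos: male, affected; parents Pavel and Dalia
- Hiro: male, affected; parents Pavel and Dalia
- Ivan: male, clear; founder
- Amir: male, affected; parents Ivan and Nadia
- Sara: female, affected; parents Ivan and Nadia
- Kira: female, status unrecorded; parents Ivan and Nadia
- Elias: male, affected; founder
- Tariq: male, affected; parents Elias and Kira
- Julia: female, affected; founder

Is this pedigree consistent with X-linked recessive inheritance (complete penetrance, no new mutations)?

Under X-linked recessive, Sara (affected, female) cannot arise from Ivan (clear) × Nadia (affected).

No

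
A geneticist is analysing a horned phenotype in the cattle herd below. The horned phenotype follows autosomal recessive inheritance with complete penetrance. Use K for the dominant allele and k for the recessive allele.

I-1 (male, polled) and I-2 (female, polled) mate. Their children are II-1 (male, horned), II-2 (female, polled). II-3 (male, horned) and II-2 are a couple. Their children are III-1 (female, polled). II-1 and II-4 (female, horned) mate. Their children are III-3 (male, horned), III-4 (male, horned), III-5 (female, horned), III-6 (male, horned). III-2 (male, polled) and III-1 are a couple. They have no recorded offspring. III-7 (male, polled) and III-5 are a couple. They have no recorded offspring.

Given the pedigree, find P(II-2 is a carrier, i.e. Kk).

1/2

I-1 is polled so carries K and passed k to II-1 (kk), so I-1 is Kk.
I-2 is polled so carries K and passed k to II-1 (kk), so I-2 is Kk.
Their cross gives offspring ratios 1/4 KK : 1/2 Kk : 1/4 kk. Conditioning on II-2 being polled, P(Kk) = 1/2 / 3/4 = 2/3 before taking II-2's own offspring into account.
II-3 is horned, so II-3 is kk.
Now use II-2's offspring. Probability of each recorded status — polled daughter III-1: 1/2 if II-2 is Kk, 1 if KK.
Bayes: P(Kk) = 2/3·1/2 / (2/3·1/2 + 1/3·1) = 1/2.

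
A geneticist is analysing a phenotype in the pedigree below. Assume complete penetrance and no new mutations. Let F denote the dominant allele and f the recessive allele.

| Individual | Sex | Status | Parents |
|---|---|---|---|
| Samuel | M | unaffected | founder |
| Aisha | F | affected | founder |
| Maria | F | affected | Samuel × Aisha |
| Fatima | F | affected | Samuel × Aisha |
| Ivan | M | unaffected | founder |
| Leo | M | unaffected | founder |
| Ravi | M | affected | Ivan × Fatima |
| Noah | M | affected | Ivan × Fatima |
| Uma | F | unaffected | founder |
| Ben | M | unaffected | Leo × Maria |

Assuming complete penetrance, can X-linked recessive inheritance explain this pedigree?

No

Under X-linked recessive, Maria (affected, female) cannot arise from Samuel (unaffected) × Aisha (affected).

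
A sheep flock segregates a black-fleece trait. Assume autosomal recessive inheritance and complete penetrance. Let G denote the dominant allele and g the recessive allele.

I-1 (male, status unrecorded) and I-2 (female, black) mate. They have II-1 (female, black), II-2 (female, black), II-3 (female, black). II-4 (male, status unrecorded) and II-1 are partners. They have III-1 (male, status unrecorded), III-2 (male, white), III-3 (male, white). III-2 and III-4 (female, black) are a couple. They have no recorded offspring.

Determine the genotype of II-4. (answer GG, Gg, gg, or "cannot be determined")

cannot be determined

II-4's phenotype is unrecorded, and no parent or child forces a single allele at both positions; consistent genotype assignments exist with II-4 as GG or Gg.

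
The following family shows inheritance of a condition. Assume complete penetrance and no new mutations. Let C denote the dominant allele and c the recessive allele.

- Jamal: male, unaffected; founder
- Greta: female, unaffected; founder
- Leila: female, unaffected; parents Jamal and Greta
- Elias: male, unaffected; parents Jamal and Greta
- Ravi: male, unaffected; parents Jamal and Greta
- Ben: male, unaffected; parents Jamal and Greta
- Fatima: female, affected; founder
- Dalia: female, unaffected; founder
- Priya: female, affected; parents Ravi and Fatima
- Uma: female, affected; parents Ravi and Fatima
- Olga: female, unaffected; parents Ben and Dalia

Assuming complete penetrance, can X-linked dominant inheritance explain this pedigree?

Yes

A consistent assignment under X-linked dominant exists: Jamal X^c Y, Greta X^c X^c, Leila X^c X^c, Elias X^c Y, Ravi X^c Y, Ben X^c Y, Fatima X^C X^C, Dalia X^c X^c, Priya X^C X^c, Uma X^C X^c, Olga X^c X^c.
In this assignment every recorded phenotype matches its genotype and every non-founder's genotype is obtainable from its parents' genotypes, so the pedigree is consistent.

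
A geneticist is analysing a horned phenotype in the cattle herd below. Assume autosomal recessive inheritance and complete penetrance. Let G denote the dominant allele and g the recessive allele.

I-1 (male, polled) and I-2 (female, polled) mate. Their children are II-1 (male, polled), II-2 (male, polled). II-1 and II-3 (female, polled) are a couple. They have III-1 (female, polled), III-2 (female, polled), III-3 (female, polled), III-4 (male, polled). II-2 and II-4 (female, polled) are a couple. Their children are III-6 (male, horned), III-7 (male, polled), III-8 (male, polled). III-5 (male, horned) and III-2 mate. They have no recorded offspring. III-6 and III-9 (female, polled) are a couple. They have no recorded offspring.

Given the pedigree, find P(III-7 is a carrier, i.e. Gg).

II-2 is polled so carries G and passed g to III-6 (gg), so II-2 is Gg.
II-4 is polled so carries G and passed g to III-6 (gg), so II-4 is Gg.
Their cross gives offspring ratios 1/4 GG : 1/2 Gg : 1/4 gg. Conditioning on III-7 being polled, P(Gg) = 1/2 / 3/4 = 2/3.

2/3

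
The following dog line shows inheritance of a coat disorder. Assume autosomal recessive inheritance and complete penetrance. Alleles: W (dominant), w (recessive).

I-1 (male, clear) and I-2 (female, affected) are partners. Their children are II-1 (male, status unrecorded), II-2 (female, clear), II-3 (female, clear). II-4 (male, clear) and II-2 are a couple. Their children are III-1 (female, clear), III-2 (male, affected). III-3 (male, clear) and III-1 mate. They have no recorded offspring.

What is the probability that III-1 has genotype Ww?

2/3

II-4 is clear so carries W and passed w to III-2 (ww), so II-4 is Ww.
II-2 is clear so carries W and received w from I-2 (ww), so II-2 is Ww.
Their cross gives offspring ratios 1/4 WW : 1/2 Ww : 1/4 ww. Conditioning on III-1 being clear, P(Ww) = 1/2 / 3/4 = 2/3.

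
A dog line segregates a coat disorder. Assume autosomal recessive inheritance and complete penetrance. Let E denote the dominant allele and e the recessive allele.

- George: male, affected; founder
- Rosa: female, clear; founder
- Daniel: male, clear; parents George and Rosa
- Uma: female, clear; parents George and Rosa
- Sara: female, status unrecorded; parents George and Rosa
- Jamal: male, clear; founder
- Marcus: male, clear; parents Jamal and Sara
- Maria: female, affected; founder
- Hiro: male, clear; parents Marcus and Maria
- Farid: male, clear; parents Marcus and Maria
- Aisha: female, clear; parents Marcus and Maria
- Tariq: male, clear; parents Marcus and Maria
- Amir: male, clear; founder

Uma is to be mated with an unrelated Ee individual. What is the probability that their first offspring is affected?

1/4

Uma is clear so carries E and received e from George (ee), so Uma is Ee.
The cross gives 1/4 EE : 1/2 Ee : 1/4 ee, so P(offspring is affected) = 1/4.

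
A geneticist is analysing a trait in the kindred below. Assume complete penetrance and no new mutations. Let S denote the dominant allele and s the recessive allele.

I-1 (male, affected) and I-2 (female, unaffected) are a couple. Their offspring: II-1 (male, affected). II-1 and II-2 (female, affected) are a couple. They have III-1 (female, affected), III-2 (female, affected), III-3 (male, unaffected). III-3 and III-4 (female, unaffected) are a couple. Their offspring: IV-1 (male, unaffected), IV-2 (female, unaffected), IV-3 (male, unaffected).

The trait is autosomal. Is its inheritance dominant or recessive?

dominant

II-1 and II-2 are both affected yet have an unaffected child III-3. Under a recessive model two affected parents are homozygous and every child would be affected, so the trait cannot be recessive.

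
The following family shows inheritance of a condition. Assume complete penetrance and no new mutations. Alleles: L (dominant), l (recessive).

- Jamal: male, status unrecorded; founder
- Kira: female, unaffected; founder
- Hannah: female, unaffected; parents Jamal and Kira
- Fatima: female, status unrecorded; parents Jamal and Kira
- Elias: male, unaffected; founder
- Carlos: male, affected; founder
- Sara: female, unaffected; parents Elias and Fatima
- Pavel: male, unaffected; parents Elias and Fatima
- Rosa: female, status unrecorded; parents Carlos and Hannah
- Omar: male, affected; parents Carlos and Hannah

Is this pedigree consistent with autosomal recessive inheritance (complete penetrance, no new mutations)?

A consistent assignment under autosomal recessive exists: Jamal LL, Kira Ll, Hannah Ll, Fatima LL, Elias LL, Carlos ll, Sara LL, Pavel LL, Rosa Ll, Omar ll.
In this assignment every recorded phenotype matches its genotype and every non-founder's genotype is obtainable from its parents' genotypes, so the pedigree is consistent.

Yes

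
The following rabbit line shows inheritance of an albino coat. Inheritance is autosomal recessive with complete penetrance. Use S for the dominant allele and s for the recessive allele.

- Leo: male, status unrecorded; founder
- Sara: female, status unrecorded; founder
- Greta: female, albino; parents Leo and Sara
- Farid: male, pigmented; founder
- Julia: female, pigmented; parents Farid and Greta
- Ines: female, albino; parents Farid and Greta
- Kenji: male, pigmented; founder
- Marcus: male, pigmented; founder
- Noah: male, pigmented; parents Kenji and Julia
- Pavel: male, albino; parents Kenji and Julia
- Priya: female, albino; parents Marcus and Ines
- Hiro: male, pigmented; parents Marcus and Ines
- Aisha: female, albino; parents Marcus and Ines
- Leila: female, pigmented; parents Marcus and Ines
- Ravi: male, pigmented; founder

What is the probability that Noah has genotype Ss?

2/3

Kenji is pigmented so carries S and passed s to Pavel (ss), so Kenji is Ss.
Julia is pigmented so carries S and received s from Greta (ss), so Julia is Ss.
Their cross gives offspring ratios 1/4 SS : 1/2 Ss : 1/4 ss. Conditioning on Noah being pigmented, P(Ss) = 1/2 / 3/4 = 2/3.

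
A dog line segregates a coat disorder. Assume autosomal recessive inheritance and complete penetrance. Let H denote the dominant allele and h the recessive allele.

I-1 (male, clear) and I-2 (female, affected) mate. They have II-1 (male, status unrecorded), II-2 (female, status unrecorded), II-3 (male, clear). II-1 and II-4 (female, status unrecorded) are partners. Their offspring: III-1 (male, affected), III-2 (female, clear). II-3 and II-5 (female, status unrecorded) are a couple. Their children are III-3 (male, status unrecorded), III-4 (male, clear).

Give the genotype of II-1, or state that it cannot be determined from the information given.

cannot be determined

II-1's phenotype is unrecorded, and no parent or child forces a single allele at both positions; consistent genotype assignments exist with II-1 as Hh or hh.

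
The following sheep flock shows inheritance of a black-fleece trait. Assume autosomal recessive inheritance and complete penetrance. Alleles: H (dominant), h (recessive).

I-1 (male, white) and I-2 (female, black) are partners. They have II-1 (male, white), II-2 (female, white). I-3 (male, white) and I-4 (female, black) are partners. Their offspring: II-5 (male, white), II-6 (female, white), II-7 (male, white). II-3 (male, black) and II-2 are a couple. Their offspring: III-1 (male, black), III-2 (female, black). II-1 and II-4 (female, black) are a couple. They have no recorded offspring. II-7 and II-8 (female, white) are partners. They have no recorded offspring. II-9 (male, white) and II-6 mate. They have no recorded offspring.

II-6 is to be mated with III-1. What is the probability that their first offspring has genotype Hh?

1/2

II-6 is white so carries H and received h from I-4 (hh), so II-6 is Hh.
III-1 is black, so III-1 is hh.
The cross gives 1/2 Hh : 1/2 hh, so P(offspring has genotype Hh) = 1/2.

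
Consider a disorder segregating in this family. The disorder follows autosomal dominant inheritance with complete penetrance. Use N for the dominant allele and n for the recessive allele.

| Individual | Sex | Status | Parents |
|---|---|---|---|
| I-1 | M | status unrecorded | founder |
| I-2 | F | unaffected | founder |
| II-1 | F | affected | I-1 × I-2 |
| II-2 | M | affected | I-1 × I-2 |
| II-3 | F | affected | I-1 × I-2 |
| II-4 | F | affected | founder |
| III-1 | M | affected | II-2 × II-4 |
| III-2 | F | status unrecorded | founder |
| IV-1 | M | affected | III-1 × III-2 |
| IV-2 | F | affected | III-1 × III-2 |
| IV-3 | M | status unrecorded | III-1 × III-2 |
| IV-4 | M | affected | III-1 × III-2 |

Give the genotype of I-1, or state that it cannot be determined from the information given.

cannot be determined

I-1's phenotype is unrecorded, and no parent or child forces a single allele at both positions; consistent genotype assignments exist with I-1 as NN or Nn.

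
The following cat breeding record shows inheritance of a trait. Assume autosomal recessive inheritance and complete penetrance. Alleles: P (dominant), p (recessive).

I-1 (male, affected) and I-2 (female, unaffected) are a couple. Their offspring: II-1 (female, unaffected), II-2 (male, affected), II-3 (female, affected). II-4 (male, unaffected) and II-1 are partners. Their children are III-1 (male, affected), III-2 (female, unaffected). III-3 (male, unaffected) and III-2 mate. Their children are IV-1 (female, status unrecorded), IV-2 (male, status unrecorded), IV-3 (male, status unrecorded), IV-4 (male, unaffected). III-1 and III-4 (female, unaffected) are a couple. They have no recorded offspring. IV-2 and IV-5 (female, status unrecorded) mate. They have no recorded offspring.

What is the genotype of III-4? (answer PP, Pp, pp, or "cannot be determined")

cannot be determined

III-4's phenotype allows PP or Pp, and no parent or child forces a single allele at both positions; consistent genotype assignments exist with III-4 as PP or Pp.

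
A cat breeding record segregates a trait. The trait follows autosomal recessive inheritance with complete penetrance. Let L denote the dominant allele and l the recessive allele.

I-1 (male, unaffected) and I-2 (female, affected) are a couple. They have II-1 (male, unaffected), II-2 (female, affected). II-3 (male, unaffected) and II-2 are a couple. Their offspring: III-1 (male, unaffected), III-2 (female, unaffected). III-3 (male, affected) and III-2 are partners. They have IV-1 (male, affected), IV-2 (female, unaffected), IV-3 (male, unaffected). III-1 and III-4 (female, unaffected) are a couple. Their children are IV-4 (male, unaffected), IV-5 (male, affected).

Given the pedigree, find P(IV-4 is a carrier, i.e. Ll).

III-1 is unaffected so carries L and received l from II-2 (ll), so III-1 is Ll.
III-4 is unaffected so carries L and passed l to IV-5 (ll), so III-4 is Ll.
Their cross gives offspring ratios 1/4 LL : 1/2 Ll : 1/4 ll. Conditioning on IV-4 being unaffected, P(Ll) = 1/2 / 3/4 = 2/3.

2/3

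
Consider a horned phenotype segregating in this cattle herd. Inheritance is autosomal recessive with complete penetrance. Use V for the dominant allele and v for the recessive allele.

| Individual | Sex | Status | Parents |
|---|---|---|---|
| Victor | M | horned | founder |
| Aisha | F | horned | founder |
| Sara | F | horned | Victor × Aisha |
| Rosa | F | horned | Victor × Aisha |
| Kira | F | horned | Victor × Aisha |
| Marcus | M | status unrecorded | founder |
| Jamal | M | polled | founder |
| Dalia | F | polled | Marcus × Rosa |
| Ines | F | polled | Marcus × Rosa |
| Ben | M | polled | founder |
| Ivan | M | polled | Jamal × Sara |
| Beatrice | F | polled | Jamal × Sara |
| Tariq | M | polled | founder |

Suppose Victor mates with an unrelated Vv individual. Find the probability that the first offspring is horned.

Victor is horned, so Victor is vv.
The cross gives 1/2 Vv : 1/2 vv, so P(offspring is horned) = 1/2.

1/2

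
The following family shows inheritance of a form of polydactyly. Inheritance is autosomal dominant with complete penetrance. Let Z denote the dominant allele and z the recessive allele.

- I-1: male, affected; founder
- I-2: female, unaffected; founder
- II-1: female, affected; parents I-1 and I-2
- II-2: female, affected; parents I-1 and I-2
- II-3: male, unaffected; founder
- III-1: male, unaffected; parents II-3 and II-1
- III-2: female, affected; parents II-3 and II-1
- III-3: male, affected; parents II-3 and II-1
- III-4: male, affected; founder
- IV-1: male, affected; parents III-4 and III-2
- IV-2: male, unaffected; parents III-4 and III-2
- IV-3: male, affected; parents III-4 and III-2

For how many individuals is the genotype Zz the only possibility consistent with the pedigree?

5

Obligate heterozygotes: II-1 is affected so carries Z and received z from I-2 (zz), so II-1 is Zz; II-2 is affected so carries Z and received z from I-2 (zz), so II-2 is Zz; III-2 is affected so carries Z and received z from II-3 (zz), so III-2 is Zz; III-3 is affected so carries Z and received z from II-3 (zz), so III-3 is Zz; III-4 is affected so carries Z and passed z to IV-2 (zz), so III-4 is Zz.
Every other individual is either homozygous by phenotype or has at least one consistent homozygous assignment, so the count is 5.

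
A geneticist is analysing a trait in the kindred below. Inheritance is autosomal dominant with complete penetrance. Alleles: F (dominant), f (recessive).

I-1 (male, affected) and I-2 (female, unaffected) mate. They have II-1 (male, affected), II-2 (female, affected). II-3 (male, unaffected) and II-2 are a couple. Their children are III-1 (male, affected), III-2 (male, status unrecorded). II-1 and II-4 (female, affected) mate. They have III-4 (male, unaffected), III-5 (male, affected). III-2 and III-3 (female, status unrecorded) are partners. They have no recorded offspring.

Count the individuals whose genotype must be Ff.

4

Obligate heterozygotes: II-1 is affected so carries F and received f from I-2 (ff), so II-1 is Ff; II-2 is affected so carries F and received f from I-2 (ff), so II-2 is Ff; II-4 is affected so carries F and passed f to III-4 (ff), so II-4 is Ff; III-1 is affected so carries F and received f from II-3 (ff), so III-1 is Ff.
Every other individual is either homozygous by phenotype or has at least one consistent homozygous assignment, so the count is 4.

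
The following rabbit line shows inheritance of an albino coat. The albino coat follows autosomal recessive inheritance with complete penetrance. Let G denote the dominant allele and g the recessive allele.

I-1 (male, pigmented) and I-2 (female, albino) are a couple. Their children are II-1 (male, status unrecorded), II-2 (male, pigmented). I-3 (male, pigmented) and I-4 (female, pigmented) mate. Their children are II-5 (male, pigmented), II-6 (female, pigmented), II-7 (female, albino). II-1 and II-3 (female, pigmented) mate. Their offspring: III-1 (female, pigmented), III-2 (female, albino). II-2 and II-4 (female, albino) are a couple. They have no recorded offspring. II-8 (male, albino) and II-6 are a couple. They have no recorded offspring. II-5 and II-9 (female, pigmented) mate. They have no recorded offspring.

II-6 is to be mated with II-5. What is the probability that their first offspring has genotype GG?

4/9

I-3 is pigmented so carries G and passed g to II-7 (gg), so I-3 is Gg.
I-4 is pigmented so carries G and passed g to II-7 (gg), so I-4 is Gg.
II-6 is a pigmented offspring of I-3 (Gg) × I-4 (Gg), whose cross gives 1/4 GG : 1/2 Gg : 1/4 gg; conditioning on being pigmented, II-6 is GG with probability 1/3, Gg with probability 2/3.
II-5 is a pigmented offspring of I-3 (Gg) × I-4 (Gg), whose cross gives 1/4 GG : 1/2 Gg : 1/4 gg; conditioning on being pigmented, II-5 is GG with probability 1/3, Gg with probability 2/3.
Summing over parental genotype combinations, P(offspring has genotype GG) = 1/9·1 + 2/9·1/2 + 2/9·1/2 + 4/9·1/4 = 4/9.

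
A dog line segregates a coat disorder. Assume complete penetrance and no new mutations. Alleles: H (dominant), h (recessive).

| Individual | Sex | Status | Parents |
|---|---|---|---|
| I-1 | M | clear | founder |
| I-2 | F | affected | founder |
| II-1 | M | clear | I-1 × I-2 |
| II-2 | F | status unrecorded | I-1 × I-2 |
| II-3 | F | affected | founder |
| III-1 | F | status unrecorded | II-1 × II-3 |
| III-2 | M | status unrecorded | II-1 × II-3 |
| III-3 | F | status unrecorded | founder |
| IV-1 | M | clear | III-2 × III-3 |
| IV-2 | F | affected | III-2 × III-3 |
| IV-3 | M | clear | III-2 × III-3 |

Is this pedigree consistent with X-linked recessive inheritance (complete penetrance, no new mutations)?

Under X-linked recessive, II-1 (clear, male) cannot arise from I-1 (clear) × I-2 (affected).

No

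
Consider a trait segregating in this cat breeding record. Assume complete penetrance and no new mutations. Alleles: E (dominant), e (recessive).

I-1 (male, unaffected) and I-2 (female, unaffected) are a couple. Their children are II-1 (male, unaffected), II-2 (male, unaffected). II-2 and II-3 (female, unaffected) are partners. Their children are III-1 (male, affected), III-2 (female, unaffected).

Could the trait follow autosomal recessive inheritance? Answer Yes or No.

A consistent assignment under autosomal recessive exists: I-1 EE, I-2 Ee, II-1 EE, II-2 Ee, II-3 Ee, III-1 ee, III-2 EE.
In this assignment every recorded phenotype matches its genotype and every non-founder's genotype is obtainable from its parents' genotypes, so the pedigree is consistent.

Yes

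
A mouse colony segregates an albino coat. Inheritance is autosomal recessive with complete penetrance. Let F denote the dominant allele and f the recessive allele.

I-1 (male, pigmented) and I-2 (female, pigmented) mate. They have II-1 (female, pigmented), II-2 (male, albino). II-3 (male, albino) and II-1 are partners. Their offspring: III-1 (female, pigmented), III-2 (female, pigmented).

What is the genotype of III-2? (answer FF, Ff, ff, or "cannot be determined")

Ff

From phenotype alone, III-2 is FF or Ff.
III-2 is pigmented so carries F and received f from II-3 (ff), so III-2 is Ff.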